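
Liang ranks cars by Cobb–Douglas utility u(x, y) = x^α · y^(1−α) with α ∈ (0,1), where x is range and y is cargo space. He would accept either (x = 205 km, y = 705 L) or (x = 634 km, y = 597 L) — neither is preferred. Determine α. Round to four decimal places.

Indifference: 205^α · 705^(1−α) = 634^α · 597^(1−α).
Taking logs: α·ln 205 + (1−α)·ln 705 = α·ln 634 + (1−α)·ln 597, i.e. α·-1.1290390 = (1−α)·-0.1662807.
With A = -1.1290390 and B = -0.1662807: α·A = (1−α)·B, so α = B/(A+B) = -0.1662807/-1.2953197 ≈ 0.1284.

α ≈ 0.1284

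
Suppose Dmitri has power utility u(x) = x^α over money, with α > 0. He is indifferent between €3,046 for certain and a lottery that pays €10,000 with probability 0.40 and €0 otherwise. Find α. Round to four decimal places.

Since u(0) = 0, the lottery's EU is 0.40·10000^α.
Indifference: 3046^α = 0.40·10000^α, so (3046/10000)^α = 0.40.
Taking logs: α·ln(3046/10000) = ln(0.40), so α = -0.9162907 / -1.1887558 ≈ 0.7708.

α ≈ 0.7708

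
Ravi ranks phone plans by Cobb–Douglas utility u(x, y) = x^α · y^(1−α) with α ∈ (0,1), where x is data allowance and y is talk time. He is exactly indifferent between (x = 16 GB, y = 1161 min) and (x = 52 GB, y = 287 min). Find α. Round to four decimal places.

α ≈ 0.5425

The Cobb–Douglas utilities coincide, so 16^α·1161^(1−α) = 52^α·287^(1−α).
Rearrange to (16/52)^α = (287/1161)^(1−α) and take logs: α·-1.1786550 = (1−α)·-1.3975548.
With A = -1.1786550 and B = -1.3975548: α·A = (1−α)·B, so α = B/(A+B) = -1.3975548/-2.5762098 ≈ 0.5425.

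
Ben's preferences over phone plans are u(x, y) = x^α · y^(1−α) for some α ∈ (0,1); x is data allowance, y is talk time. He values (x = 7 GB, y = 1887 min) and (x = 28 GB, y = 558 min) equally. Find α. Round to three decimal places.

α ≈ 0.468

Set the two utilities equal: 7^α·1887^(1−α) = 28^α·558^(1−α).
Rearrange to (7/28)^α = (558/1887)^(1−α) and take logs: α·-1.386294 = (1−α)·-1.218385.
Thus α·(-2.604679) = -1.218385, so α = -1.218385/-2.604679 ≈ 0.468.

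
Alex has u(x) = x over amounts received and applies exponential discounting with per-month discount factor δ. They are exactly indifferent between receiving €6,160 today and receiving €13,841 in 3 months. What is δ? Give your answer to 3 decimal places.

δ ≈ 0.763

The payoff in 3 months is discounted by δ^3, so u(6160) = δ^3·u(13841) and δ^3 = u(6160)/u(13841).
With u(x) = x: δ^3 = 6160/13841 = 0.44505.
Taking the cube root: δ = 0.44505^(1/3) ≈ 0.763.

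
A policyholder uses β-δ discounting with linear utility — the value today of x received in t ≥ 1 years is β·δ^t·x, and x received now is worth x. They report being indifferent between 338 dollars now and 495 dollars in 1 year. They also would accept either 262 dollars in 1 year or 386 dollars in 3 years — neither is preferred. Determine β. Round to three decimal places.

β ≈ 0.829

From the later pair, β·δ^1·262 = β·δ^3·386; dividing through, δ^2 = 262/386 = 0.67876, so δ = 0.82387.
Substituting δ into 338 = β·δ·495: β = 338/(407.814) ≈ 0.829.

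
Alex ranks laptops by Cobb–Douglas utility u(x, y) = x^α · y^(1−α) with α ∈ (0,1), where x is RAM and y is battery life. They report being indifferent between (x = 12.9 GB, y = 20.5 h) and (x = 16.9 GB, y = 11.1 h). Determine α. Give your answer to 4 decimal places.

Indifference: 12.9^α · 20.5^(1−α) = 16.9^α · 11.1^(1−α).
(12.9/16.9)^α = (11.1/20.5)^(1−α); take logs: α·ln(12.9/16.9) = (1−α)·ln(11.1/20.5), i.e. α·-0.2700863 = (1−α)·-0.6134798.
So α/(1−α) = (-0.6134798)/(-0.2700863) = 2.2714214, and α = 2.2714214/3.2714214 ≈ 0.6943.

α ≈ 0.6943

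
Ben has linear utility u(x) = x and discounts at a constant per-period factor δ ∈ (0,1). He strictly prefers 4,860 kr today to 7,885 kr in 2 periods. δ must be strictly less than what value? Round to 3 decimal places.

Comparing present values: 4860 > δ^2·7885.
So δ^2 < 4860/7885 = 0.61636; taking the square root of both positive sides preserves the inequality.
δ < 0.61636^(1/2) = 0.785.

δ < 0.785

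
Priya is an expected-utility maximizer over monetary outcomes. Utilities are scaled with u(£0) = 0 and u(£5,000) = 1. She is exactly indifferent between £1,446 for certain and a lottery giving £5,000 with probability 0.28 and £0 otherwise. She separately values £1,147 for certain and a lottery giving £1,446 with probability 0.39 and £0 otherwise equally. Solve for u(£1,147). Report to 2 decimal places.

0.11

First, u(£1,446) = 0.28·u(£5,000) + 0.72·u(£0) = 0.28.
Then u(£1,147) = 0.39·u(£1,446) + 0.61·u(£0) = 0.39·0.28 + 0.61·0.00 = 0.1092.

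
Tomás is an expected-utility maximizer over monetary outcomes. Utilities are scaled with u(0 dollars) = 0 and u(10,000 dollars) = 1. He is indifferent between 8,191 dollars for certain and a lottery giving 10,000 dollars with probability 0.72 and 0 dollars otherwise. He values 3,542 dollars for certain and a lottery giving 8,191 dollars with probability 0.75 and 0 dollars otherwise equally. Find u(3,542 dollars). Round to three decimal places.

First, u(8,191 dollars) = 0.72·u(10,000 dollars) + 0.28·u(0 dollars) = 0.72.
Then u(3,542 dollars) = 0.75·u(8,191 dollars) + 0.25·u(0 dollars) = 0.75·0.72 + 0.25·0.00 = 0.5400.

0.540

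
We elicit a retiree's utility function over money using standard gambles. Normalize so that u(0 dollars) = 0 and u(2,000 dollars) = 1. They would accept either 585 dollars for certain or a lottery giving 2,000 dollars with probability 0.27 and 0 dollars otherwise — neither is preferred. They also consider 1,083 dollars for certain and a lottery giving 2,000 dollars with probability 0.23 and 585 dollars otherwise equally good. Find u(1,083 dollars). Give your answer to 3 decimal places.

0.438

The first gamble pins u(585 dollars): it must equal 0.27·1 + 0.73·0 = 0.27.
Chaining: u(1,083 dollars) = 0.23·1.00 + 0.77·0.27 = 0.4379.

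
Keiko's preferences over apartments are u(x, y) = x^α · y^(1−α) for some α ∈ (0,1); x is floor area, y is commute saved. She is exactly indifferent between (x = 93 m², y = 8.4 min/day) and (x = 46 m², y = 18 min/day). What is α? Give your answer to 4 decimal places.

Set the two utilities equal: 93^α·8.4^(1−α) = 46^α·18^(1−α).
(93/46)^α = (18/8.4)^(1−α); take logs: α·ln(93/46) = (1−α)·ln(18/8.4), i.e. α·0.7039581 = (1−α)·0.7621401.
So α/(1−α) = (0.7621401)/(0.7039581) = 1.0826498, and α = 1.0826498/2.0826498 ≈ 0.5198.

α ≈ 0.5198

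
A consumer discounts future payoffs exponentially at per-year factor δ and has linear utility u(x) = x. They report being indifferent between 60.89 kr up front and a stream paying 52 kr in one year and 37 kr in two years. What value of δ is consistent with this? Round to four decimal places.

δ ≈ 0.7600

The stream is worth 52δ + 37δ² today, so 52δ + 37δ² = 60.89.
That is, 37δ² + 52δ − 60.89 = 0, a quadratic in δ.
By the quadratic formula (taking the positive root), δ = (−52 + √11715.72) / 74 ≈ 0.7600.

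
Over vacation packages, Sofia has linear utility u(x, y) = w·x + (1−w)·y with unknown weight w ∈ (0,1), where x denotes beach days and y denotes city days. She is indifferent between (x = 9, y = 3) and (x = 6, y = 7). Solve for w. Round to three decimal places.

w = 0.571

u(9,3) = u(6,7) means w·9 + (1−w)·3 = w·6 + (1−w)·7.
Collecting terms: w·3 = (1−w)·4.
So w/(1−w) = 4/3 = 1.3333, giving w = 4/(3+4) = 0.571.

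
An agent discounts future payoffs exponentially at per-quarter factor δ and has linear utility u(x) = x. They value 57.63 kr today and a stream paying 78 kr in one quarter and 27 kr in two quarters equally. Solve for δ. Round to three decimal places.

Present value of the stream is 78·δ + 27·δ². Indifference gives 78δ + 27δ² = 57.63.
Rearranged: 27δ² + 78δ − 57.63 = 0.
δ = (−78 + √(78² + 4·27·57.63)) / (2·27) = (−78 + √12308.04) / 54 ≈ 0.610.

δ ≈ 0.610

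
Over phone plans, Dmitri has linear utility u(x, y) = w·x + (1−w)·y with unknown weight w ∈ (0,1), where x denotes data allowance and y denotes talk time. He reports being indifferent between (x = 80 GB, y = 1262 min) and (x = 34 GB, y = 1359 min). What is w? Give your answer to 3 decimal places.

u(80,1262) = u(34,1359) means w·80 + (1−w)·1262 = w·34 + (1−w)·1359.
Rearranging, 46·w − 97·(1−w) = 0.
Hence w = 97/(46+97) = 97/143 = 0.678.

w = 0.678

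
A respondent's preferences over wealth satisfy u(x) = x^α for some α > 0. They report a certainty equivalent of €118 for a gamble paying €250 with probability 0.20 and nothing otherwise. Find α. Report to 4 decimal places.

EU(lottery) = 0.20·250^α + 0.80·0 = 0.20·250^α.
Equating: 118^α = 0.20·250^α, i.e. 0.4720^α = 0.20.
Taking logs: α·ln(118/250) = ln(0.20), so α = -1.6094379 / -0.7507763 ≈ 2.1437.

α ≈ 2.1437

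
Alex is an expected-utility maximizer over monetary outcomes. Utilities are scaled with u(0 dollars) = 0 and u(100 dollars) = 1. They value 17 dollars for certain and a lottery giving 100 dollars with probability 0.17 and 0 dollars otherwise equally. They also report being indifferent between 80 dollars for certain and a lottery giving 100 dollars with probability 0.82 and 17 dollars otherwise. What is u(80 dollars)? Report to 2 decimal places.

The first gamble pins u(17 dollars): it must equal 0.17·1 + 0.83·0 = 0.17.
The second indifference gives u(80 dollars) = 0.82·u(100 dollars) + 0.18·u(17 dollars) = 0.82·1.00 + 0.18·0.17 = 0.8506.

0.85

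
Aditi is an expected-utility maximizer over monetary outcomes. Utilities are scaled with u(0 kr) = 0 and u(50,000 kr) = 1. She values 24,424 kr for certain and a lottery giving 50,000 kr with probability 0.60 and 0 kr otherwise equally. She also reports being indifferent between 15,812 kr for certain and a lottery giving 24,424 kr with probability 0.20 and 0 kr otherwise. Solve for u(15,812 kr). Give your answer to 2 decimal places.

First, u(24,424 kr) = 0.60·u(50,000 kr) + 0.40·u(0 kr) = 0.60.
Then u(15,812 kr) = 0.20·u(24,424 kr) + 0.80·u(0 kr) = 0.20·0.60 + 0.80·0.00 = 0.1200.

0.12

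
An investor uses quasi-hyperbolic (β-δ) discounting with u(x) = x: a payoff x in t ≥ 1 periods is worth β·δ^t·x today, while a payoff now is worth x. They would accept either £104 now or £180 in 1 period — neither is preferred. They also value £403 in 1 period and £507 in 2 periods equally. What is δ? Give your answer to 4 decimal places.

The second indifference involves only future payoffs, so β cancels: β·δ^1·403 = β·δ^2·507, giving δ = 403/507 = 0.79487.

δ ≈ 0.7949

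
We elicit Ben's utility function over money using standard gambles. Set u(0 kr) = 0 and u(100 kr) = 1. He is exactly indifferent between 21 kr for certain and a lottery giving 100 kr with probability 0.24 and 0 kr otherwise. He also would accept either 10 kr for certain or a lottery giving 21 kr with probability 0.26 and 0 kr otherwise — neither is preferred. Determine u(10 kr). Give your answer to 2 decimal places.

The first gamble pins u(21 kr): it must equal 0.24·1 + 0.76·0 = 0.24.
Chaining: u(10 kr) = 0.26·0.24 + 0.74·0.00 = 0.0624.

0.06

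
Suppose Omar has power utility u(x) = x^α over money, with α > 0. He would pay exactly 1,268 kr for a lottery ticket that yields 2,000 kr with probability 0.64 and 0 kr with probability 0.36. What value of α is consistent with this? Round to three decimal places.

α ≈ 0.979

The lottery's expected utility is 0.64·u(2000) + 0.36·u(0) = 0.64·2000^α (since u(0) = 0 for α > 0).
Indifference: 1268^α = 0.64·2000^α, so (1268/2000)^α = 0.64.
Taking logs: α·ln(1268/2000) = ln(0.64), so α = -0.446287 / -0.455706 ≈ 0.979.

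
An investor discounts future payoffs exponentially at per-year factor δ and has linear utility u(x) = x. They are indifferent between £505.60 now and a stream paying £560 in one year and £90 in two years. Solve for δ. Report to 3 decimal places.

Present value of the stream is 560·δ + 90·δ². Indifference gives 560δ + 90δ² = 505.60.
Rearranged: 90δ² + 560δ − 505.60 = 0.
δ = (−560 + √(560² + 4·90·505.60)) / (2·90) = (−560 + √495616.00) / 180 ≈ 0.800.

δ ≈ 0.800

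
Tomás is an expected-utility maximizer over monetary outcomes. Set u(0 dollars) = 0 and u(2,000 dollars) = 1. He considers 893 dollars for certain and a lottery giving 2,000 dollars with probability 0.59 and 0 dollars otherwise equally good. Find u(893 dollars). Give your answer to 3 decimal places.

The indifference gives u(893 dollars) = 0.59·u(2,000 dollars) + 0.41·u(0 dollars) = 0.59·1 + 0.41·0 = 0.59.

0.590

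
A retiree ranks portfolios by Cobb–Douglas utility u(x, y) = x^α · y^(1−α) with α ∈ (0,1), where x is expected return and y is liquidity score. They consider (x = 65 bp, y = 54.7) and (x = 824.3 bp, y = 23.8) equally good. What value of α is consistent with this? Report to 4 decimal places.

Indifference: 65^α · 54.7^(1−α) = 824.3^α · 23.8^(1−α).
Taking logs: α·ln 65 + (1−α)·ln 54.7 = α·ln 824.3 + (1−α)·ln 23.8, i.e. α·-2.5401473 = (1−α)·-0.8321781.
With A = -2.5401473 and B = -0.8321781: α·A = (1−α)·B, so α = B/(A+B) = -0.8321781/-3.3723254 ≈ 0.2468.

α ≈ 0.2468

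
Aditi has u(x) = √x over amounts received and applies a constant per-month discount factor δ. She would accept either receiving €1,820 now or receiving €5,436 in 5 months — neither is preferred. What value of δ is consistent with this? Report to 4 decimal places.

The payoff in 5 months is discounted by δ^5, so u(1820) = δ^5·u(5436) and δ^5 = u(1820)/u(5436).
With u(x) = √x: δ^5 = √1820/√5436 = √(1820/5436) = 0.57862.
Taking the 5th root: δ = 0.57862^(1/5) ≈ 0.8964.

δ ≈ 0.8964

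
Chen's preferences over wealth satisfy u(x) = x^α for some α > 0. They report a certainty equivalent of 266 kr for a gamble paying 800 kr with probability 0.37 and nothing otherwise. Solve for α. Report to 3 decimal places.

α ≈ 0.903

The lottery's expected utility is 0.37·u(800) + 0.63·u(0) = 0.37·800^α (since u(0) = 0 for α > 0).
Indifference: 266^α = 0.37·800^α, so (266/800)^α = 0.37.
Taking logs: α·ln(266/800) = ln(0.37), so α = -0.994252 / -1.101115 ≈ 0.903.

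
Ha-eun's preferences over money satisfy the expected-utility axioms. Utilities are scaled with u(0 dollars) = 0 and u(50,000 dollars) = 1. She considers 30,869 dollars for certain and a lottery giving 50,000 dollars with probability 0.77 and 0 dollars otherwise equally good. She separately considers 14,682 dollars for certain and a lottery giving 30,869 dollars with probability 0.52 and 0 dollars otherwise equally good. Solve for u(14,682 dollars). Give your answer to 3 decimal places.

0.400

The first gamble pins u(30,869 dollars): it must equal 0.77·1 + 0.23·0 = 0.77.
The second indifference gives u(14,682 dollars) = 0.52·u(30,869 dollars) + 0.48·u(0 dollars) = 0.52·0.77 + 0.48·0.00 = 0.4004.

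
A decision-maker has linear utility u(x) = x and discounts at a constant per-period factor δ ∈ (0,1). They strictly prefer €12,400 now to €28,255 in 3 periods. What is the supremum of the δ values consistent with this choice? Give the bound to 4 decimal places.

Under u(x) = x this choice says 12400 > δ^3·28255.
So δ^3 < 12400/28255 = 0.43886; taking the cube root of both positive sides preserves the inequality.
δ < 0.43886^(1/3) = 0.7599.

δ < 0.7599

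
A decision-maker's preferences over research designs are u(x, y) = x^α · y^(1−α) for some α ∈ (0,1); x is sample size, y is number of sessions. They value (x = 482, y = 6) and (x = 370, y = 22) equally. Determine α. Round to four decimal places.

α ≈ 0.8309

Indifference: 482^α · 6^(1−α) = 370^α · 22^(1−α).
(482/370)^α = (22/6)^(1−α); take logs: α·ln(482/370) = (1−α)·ln(22/6), i.e. α·0.2644411 = (1−α)·1.2992830.
Thus α·(1.5637241) = 1.2992830, so α = 1.2992830/1.5637241 ≈ 0.8309.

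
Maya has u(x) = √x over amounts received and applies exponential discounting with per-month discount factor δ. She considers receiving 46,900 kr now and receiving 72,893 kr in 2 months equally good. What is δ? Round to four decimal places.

Indifference means u(46900) = δ^2 · u(72893), so δ^2 = u(46900)/u(72893).
With u(x) = √x: δ^2 = √46900/√72893 = √(46900/72893) = 0.80213.
So δ = 0.80213^(1/2) ≈ 0.8956.

δ ≈ 0.8956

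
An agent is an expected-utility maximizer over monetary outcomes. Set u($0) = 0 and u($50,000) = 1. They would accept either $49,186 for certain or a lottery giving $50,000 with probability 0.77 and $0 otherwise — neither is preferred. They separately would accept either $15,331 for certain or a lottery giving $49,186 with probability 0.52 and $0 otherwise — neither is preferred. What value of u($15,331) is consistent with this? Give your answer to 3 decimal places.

The first gamble pins u($49,186): it must equal 0.77·1 + 0.23·0 = 0.77.
Chaining: u($15,331) = 0.52·0.77 + 0.48·0.00 = 0.4004.

0.400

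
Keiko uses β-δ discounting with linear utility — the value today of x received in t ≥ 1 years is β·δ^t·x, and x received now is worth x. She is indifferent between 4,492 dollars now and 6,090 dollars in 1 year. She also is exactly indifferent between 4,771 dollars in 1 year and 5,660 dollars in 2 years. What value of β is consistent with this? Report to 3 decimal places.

Both payoffs in the second observation are in the future, so β drops out: δ^1·4771 = δ^2·5660 ⇒ δ = 4771/5660 = 0.84293.
The first indifference: 4492 = β·δ·6090, so β = 4492/(δ·6090) = 4492/(0.84293·6090) ≈ 0.875.

β ≈ 0.875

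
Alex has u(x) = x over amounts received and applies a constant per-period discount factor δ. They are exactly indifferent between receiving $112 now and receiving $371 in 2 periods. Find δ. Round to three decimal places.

δ ≈ 0.549

Equating discounted utilities: u(112) = δ^2·u(371) ⇒ δ^2 = u(112)/u(371).
With u(x) = x: δ^2 = 112/371 = 0.30189.
So δ = 0.30189^(1/2) ≈ 0.549.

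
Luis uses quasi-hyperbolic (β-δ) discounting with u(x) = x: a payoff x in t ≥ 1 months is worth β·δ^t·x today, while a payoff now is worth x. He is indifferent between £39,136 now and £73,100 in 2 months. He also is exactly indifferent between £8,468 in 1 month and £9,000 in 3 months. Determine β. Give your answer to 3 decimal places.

β ≈ 0.569

The second indifference involves only future payoffs, so β cancels: β·δ^1·8468 = β·δ^3·9000, giving δ^2 = 8468/9000 = 0.94089, so δ = 0.96999.
The first indifference: 39136 = β·δ^2·73100, so β = 39136/(δ^2·73100) = 39136/(0.94089·73100) ≈ 0.569.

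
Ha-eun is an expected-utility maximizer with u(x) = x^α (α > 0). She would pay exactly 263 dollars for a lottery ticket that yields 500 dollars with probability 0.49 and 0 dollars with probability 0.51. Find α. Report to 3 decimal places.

Since u(0) = 0, the lottery's EU is 0.49·500^α.
Indifference: 263^α = 0.49·500^α, so (263/500)^α = 0.49.
Take logs: α = ln 0.49 / ln(263/500) ≈ 1.11035.

α ≈ 1.110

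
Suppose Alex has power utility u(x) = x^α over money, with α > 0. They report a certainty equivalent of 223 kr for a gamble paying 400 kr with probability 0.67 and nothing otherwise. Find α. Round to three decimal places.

Since u(0) = 0, the lottery's EU is 0.67·400^α.
Indifference: 223^α = 0.67·400^α, so (223/400)^α = 0.67.
Take logs: α = ln 0.67 / ln(223/400) ≈ 0.68541.

α ≈ 0.685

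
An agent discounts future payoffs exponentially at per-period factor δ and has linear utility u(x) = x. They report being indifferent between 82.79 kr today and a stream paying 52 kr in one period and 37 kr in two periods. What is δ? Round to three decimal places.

δ ≈ 0.950

Present value of the stream is 52·δ + 37·δ². Indifference gives 52δ + 37δ² = 82.79.
Rearranged: 37δ² + 52δ − 82.79 = 0.
By the quadratic formula (taking the positive root), δ = (−52 + √14956.92) / 74 ≈ 0.950.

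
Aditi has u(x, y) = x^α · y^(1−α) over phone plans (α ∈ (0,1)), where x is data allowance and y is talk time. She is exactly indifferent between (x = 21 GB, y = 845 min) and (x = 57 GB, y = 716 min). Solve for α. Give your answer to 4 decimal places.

α ≈ 0.1423

The Cobb–Douglas utilities coincide, so 21^α·845^(1−α) = 57^α·716^(1−α).
Rearrange to (21/57)^α = (716/845)^(1−α) and take logs: α·-0.9985288 = (1−α)·-0.1656565.
So α/(1−α) = (-0.1656565)/(-0.9985288) = 0.1659006, and α = 0.1659006/1.1659006 ≈ 0.1423.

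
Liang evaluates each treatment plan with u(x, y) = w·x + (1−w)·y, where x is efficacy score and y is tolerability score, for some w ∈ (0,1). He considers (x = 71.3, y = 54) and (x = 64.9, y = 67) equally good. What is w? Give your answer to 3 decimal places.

w = 0.670

u(71.3,54) = u(64.9,67) means w·71.3 + (1−w)·54 = w·64.9 + (1−w)·67.
Rearranging, 6.4·w − 13·(1−w) = 0.
So w/(1−w) = 13/6.4 = 2.0313, giving w = 13/(6.4+13) = 0.670.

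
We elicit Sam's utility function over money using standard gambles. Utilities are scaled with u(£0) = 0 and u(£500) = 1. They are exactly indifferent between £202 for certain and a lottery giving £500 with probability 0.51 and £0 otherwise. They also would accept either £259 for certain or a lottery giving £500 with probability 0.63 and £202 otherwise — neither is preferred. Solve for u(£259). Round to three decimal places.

From the first indifference, u(£202) = 0.51·u(£500) + 0.49·u(£0) = 0.51·1 + 0.49·0 = 0.51.
Chaining: u(£259) = 0.63·1.00 + 0.37·0.51 = 0.8187.

0.819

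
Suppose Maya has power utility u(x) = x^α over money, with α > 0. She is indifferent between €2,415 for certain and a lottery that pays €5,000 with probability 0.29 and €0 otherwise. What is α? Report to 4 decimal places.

Since u(0) = 0, the lottery's EU is 0.29·5000^α.
Setting u(2415) equal to that: 2415^α = 0.29·5000^α ⇒ (2415/5000)^α = 0.29.
Take logs: α = ln 0.29 / ln(2415/5000) ≈ 1.700988.

α ≈ 1.7010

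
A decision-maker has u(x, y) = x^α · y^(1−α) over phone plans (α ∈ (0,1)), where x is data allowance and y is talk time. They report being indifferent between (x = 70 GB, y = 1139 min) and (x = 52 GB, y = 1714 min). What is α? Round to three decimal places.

α ≈ 0.579

Indifference: 70^α · 1139^(1−α) = 52^α · 1714^(1−α).
(70/52)^α = (1714/1139)^(1−α); take logs: α·ln(70/52) = (1−α)·ln(1714/1139), i.e. α·0.297252 = (1−α)·0.408679.
So α/(1−α) = (0.408679)/(0.297252) = 1.374857, and α = 1.374857/2.374857 ≈ 0.579.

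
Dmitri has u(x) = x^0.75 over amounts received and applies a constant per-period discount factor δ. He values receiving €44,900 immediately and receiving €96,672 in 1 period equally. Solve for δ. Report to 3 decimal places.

Indifference means u(44900) = δ · u(96672), so δ = u(44900)/u(96672).
Since u(x) = x^0.75, δ = (44900/96672)^0.75 = 0.46446^0.75 = 0.56261.

δ ≈ 0.563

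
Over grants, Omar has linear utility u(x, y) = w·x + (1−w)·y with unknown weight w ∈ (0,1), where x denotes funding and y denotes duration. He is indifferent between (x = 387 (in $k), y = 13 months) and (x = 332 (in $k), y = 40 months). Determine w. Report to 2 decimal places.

Equating utilities: w·387 + (1−w)·13 = w·332 + (1−w)·40.
Collecting terms: w·55 = (1−w)·27.
The marginal rate of substitution is 27/55, so w = 27/(55+27) = 0.33.

w = 0.33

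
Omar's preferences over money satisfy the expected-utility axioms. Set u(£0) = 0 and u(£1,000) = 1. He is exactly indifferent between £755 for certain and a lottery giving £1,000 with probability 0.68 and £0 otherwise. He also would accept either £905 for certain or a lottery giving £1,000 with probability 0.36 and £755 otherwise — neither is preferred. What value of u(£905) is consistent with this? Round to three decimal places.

The first gamble pins u(£755): it must equal 0.68·1 + 0.32·0 = 0.68.
Chaining: u(£905) = 0.36·1.00 + 0.64·0.68 = 0.7952.

0.795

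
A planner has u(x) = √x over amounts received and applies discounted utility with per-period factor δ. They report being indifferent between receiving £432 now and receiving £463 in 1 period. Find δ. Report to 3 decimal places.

δ ≈ 0.966

Equating discounted utilities: u(432) = δ·u(463) ⇒ δ = u(432)/u(463).
Since u(x) = √x, δ = √(432/463) = 0.96594.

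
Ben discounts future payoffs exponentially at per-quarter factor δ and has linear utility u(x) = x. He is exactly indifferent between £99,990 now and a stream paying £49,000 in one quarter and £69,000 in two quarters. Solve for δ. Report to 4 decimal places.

δ ≈ 0.9000

Present value of the stream is 49000·δ + 69000·δ². Indifference gives 49000δ + 69000δ² = 99990.
Rearranged: 69000δ² + 49000δ − 99990 = 0.
δ = (−49000 + √(49000² + 4·69000·99990)) / (2·69000) = (−49000 + √29998240000.00) / 138000 ≈ 0.9000.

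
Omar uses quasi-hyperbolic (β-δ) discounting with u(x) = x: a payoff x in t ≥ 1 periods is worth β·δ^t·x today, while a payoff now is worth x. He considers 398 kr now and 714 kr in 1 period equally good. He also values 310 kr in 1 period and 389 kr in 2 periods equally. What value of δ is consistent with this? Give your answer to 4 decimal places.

Both payoffs in the second observation are in the future, so β drops out: δ^1·310 = δ^2·389 ⇒ δ = 310/389 = 0.79692.

δ ≈ 0.7969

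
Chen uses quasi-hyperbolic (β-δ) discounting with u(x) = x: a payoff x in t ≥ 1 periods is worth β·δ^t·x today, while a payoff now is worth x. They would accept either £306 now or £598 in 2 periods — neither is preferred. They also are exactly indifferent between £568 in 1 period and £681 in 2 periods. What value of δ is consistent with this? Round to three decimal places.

From the later pair, β·δ^1·568 = β·δ^2·681; dividing through, δ = 568/681 = 0.83407.

δ ≈ 0.834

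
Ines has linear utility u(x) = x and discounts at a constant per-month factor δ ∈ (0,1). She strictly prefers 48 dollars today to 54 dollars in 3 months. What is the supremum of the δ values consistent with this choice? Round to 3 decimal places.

δ < 0.961

The preference means 48 > δ^3·54.
Hence δ^3 < 48/54 = 0.88889, and x ↦ x^(1/3) is increasing on (0,∞).
δ < 0.88889^(1/3) = 0.961.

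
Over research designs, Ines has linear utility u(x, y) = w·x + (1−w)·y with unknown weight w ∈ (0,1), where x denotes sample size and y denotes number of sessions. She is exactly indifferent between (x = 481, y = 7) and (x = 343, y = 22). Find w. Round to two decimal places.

u(481,7) = u(343,22) means w·481 + (1−w)·7 = w·343 + (1−w)·22.
Collecting terms: w·138 = (1−w)·15.
So w/(1−w) = 15/138 = 0.1087, giving w = 15/(138+15) = 0.10.

w = 0.10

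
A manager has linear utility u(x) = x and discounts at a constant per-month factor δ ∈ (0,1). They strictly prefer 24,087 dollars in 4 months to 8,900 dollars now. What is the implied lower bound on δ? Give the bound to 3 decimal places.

Comparing present values: 8900 < δ^4·24087.
Dividing by 24087: δ^4 > 0.36949. Both sides are positive, so the 4th root keeps the direction.
δ > (8900/24087)^(1/4) ≈ 0.780.

δ > 0.780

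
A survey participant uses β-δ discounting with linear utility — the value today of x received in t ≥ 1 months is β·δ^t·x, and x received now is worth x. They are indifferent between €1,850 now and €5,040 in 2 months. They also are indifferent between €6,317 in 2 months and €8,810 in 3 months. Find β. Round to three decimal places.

β ≈ 0.714

Both payoffs in the second observation are in the future, so β drops out: δ^2·6317 = δ^3·8810 ⇒ δ = 6317/8810 = 0.71703.
Substituting δ into 1850 = β·δ^2·5040: β = 1850/(2591.197) ≈ 0.714.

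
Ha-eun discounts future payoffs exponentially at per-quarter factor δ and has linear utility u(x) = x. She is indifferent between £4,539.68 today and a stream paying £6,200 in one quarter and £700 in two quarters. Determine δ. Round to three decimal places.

The stream is worth 6200δ + 700δ² today, so 6200δ + 700δ² = 4539.68.
So 700δ² + 6200δ − 4539.68 = 0.
The positive root is δ = [−6200 + √(6200² + 4·700·4539.68)] / (2·700) = (−6200 + 7152.000)/1400 ≈ 0.680.

δ ≈ 0.680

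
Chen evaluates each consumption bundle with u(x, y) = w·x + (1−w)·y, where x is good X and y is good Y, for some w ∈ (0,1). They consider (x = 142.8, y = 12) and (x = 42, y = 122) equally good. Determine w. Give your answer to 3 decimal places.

w = 0.522

Indifference: w·142.8 + (1−w)·12 = w·42 + (1−w)·122.
Rearranging, 100.8·w − 110·(1−w) = 0.
The marginal rate of substitution is 110/100.8, so w = 110/(100.8+110) = 0.522.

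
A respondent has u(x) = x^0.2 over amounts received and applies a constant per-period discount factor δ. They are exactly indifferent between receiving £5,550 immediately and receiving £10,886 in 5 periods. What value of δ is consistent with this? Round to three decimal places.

Indifference means u(5550) = δ^5 · u(10886), so δ^5 = u(5550)/u(10886).
Since u(x) = x^0.2, δ^5 = (5550/10886)^0.2 = 0.50983^0.2 = 0.87395.
Taking the 5th root: δ = 0.87395^(1/5) ≈ 0.973.

δ ≈ 0.973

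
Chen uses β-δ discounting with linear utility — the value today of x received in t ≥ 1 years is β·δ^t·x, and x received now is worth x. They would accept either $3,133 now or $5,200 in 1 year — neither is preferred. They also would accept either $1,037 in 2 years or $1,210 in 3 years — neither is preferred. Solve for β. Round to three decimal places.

Both payoffs in the second observation are in the future, so β drops out: δ^2·1037 = δ^3·1210 ⇒ δ = 1037/1210 = 0.85702.
Substituting δ into 3133 = β·δ·5200: β = 3133/(4456.529) ≈ 0.703.

β ≈ 0.703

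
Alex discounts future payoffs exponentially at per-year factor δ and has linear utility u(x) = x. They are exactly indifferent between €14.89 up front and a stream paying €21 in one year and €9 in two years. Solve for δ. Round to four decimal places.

Present value of the stream is 21·δ + 9·δ². Indifference gives 21δ + 9δ² = 14.89.
So 9δ² + 21δ − 14.89 = 0.
By the quadratic formula (taking the positive root), δ = (−21 + √977.04) / 18 ≈ 0.5699.

δ ≈ 0.5699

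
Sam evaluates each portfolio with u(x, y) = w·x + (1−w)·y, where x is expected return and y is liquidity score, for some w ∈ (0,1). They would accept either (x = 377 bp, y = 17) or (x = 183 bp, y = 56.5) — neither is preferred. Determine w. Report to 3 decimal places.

u(377,17) = u(183,56.5) means w·377 + (1−w)·17 = w·183 + (1−w)·56.5.
Collecting terms: w·194 = (1−w)·39.5.
The marginal rate of substitution is 39.5/194, so w = 39.5/(194+39.5) = 0.169.

w = 0.169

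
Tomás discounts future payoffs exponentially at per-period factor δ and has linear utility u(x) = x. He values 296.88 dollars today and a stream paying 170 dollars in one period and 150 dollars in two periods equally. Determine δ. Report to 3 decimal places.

Present value of the stream is 170·δ + 150·δ². Indifference gives 170δ + 150δ² = 296.88.
That is, 150δ² + 170δ − 296.88 = 0, a quadratic in δ.
The positive root is δ = [−170 + √(170² + 4·150·296.88)] / (2·150) = (−170 + 455.003)/300 ≈ 0.950.

δ ≈ 0.950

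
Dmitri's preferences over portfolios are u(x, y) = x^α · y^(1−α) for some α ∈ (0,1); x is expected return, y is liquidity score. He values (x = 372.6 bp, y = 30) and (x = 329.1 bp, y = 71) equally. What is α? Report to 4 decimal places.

Set the two utilities equal: 372.6^α·30^(1−α) = 329.1^α·71^(1−α).
Taking logs: α·ln 372.6 + (1−α)·ln 30 = α·ln 329.1 + (1−α)·ln 71, i.e. α·0.1241438 = (1−α)·0.8614825.
So α/(1−α) = (0.8614825)/(0.1241438) = 6.9393921, and α = 6.9393921/7.9393921 ≈ 0.8740.

α ≈ 0.8740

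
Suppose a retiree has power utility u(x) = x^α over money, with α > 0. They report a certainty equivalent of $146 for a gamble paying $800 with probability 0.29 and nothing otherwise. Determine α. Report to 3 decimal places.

α ≈ 0.728

The lottery's expected utility is 0.29·u(800) + 0.71·u(0) = 0.29·800^α (since u(0) = 0 for α > 0).
Setting u(146) equal to that: 146^α = 0.29·800^α ⇒ (146/800)^α = 0.29.
Taking logs: α·ln(146/800) = ln(0.29), so α = -1.237874 / -1.701005 ≈ 0.728.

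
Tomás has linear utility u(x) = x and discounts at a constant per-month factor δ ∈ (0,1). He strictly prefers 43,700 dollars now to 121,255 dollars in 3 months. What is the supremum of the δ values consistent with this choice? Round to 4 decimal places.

The preference means 43700 > δ^3·121255.
So δ^3 < 43700/121255 = 0.36040; taking the cube root of both positive sides preserves the inequality.
δ < (43700/121255)^(1/3) ≈ 0.7116.

δ < 0.7116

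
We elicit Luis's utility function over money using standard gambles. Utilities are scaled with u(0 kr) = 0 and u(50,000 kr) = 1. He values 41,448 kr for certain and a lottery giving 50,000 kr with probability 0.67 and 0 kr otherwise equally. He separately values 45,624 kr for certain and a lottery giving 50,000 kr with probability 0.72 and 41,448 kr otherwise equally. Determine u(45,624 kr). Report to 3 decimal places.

First, u(41,448 kr) = 0.67·u(50,000 kr) + 0.33·u(0 kr) = 0.67.
Chaining: u(45,624 kr) = 0.72·1.00 + 0.28·0.67 = 0.9076.

0.908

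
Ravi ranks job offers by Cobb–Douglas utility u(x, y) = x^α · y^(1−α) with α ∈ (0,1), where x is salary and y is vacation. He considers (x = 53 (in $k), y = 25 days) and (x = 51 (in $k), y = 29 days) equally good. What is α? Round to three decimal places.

α ≈ 0.794

The Cobb–Douglas utilities coincide, so 53^α·25^(1−α) = 51^α·29^(1−α).
(53/51)^α = (29/25)^(1−α); take logs: α·ln(53/51) = (1−α)·ln(29/25), i.e. α·0.038466 = (1−α)·0.148420.
So α/(1−α) = (0.148420)/(0.038466) = 3.858472, and α = 3.858472/4.858472 ≈ 0.794.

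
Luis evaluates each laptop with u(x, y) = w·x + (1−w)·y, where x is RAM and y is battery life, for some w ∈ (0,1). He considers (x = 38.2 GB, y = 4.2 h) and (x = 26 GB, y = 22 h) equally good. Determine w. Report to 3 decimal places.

w = 0.593

Equating utilities: w·38.2 + (1−w)·4.2 = w·26 + (1−w)·22.
Collecting terms: w·12.2 = (1−w)·17.8.
So w/(1−w) = 17.8/12.2 = 1.4590, giving w = 17.8/(12.2+17.8) = 0.593.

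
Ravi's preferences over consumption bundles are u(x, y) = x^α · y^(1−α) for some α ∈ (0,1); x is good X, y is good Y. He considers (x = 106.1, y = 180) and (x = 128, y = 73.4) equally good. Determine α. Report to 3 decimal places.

The Cobb–Douglas utilities coincide, so 106.1^α·180^(1−α) = 128^α·73.4^(1−α).
Rearrange to (106.1/128)^α = (73.4/180)^(1−α) and take logs: α·-0.187648 = (1−α)·-0.897033.
Thus α·(-1.084681) = -0.897033, so α = -0.897033/-1.084681 ≈ 0.827.

α ≈ 0.827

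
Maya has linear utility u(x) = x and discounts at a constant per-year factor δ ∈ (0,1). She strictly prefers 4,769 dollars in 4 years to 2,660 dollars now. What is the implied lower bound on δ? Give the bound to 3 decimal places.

δ > 0.864

Under u(x) = x this choice says 2660 < δ^4·4769.
Hence δ^4 > 2660/4769 = 0.55777, and x ↦ x^(1/4) is increasing on (0,∞).
δ > 0.55777^(1/4) = 0.864.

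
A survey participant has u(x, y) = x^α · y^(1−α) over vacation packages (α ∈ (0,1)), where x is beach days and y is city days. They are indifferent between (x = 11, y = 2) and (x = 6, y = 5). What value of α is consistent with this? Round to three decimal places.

Indifference: 11^α · 2^(1−α) = 6^α · 5^(1−α).
(11/6)^α = (5/2)^(1−α); take logs: α·ln(11/6) = (1−α)·ln(5/2), i.e. α·0.606136 = (1−α)·0.916291.
With A = 0.606136 and B = 0.916291: α·A = (1−α)·B, so α = B/(A+B) = 0.916291/1.522427 ≈ 0.602.

α ≈ 0.602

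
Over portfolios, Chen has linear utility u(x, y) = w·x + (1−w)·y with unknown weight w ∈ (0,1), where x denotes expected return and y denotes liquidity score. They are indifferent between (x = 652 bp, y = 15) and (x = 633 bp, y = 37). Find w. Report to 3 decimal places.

w = 0.537

u(652,15) = u(633,37) means w·652 + (1−w)·15 = w·633 + (1−w)·37.
Rearranging, 19·w − 22·(1−w) = 0.
The marginal rate of substitution is 22/19, so w = 22/(19+22) = 0.537.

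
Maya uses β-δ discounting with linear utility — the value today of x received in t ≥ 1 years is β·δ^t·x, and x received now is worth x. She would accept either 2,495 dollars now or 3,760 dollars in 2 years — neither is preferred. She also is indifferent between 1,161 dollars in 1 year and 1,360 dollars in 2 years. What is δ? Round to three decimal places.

δ ≈ 0.854

From the later pair, β·δ^1·1161 = β·δ^2·1360; dividing through, δ = 1161/1360 = 0.85368.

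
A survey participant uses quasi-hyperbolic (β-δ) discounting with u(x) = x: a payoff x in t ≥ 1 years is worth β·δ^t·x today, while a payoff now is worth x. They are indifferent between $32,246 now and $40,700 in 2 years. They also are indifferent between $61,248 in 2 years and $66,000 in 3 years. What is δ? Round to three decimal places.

δ ≈ 0.928

The second indifference involves only future payoffs, so β cancels: β·δ^2·61248 = β·δ^3·66000, giving δ = 61248/66000 = 0.92800.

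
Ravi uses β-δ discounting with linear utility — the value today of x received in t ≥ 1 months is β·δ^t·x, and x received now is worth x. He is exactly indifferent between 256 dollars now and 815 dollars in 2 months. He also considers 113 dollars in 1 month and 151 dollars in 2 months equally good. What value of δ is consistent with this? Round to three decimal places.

Both payoffs in the second observation are in the future, so β drops out: δ^1·113 = δ^2·151 ⇒ δ = 113/151 = 0.74834.

δ ≈ 0.748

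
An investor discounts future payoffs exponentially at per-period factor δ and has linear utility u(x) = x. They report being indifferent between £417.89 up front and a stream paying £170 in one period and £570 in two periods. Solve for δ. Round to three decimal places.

Present value of the stream is 170·δ + 570·δ². Indifference gives 170δ + 570δ² = 417.89.
Rearranged: 570δ² + 170δ − 417.89 = 0.
δ = (−170 + √(170² + 4·570·417.89)) / (2·570) = (−170 + √981689.20) / 1140 ≈ 0.720.

δ ≈ 0.720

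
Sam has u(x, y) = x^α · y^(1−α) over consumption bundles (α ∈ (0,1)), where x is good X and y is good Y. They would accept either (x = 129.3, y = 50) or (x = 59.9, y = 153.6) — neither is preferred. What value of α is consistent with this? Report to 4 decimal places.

Set the two utilities equal: 129.3^α·50^(1−α) = 59.9^α·153.6^(1−α).
Taking logs: α·ln 129.3 + (1−α)·ln 50 = α·ln 59.9 + (1−α)·ln 153.6, i.e. α·0.7694588 = (1−α)·1.1223288.
With A = 0.7694588 and B = 1.1223288: α·A = (1−α)·B, so α = B/(A+B) = 1.1223288/1.8917876 ≈ 0.5933.

α ≈ 0.5933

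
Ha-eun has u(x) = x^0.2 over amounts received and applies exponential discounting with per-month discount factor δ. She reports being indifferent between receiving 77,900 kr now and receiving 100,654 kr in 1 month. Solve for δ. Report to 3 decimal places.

Equating discounted utilities: u(77900) = δ·u(100654) ⇒ δ = u(77900)/u(100654).
Since u(x) = x^0.2, δ = (77900/100654)^0.2 = 0.77394^0.2 = 0.95004.

δ ≈ 0.950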